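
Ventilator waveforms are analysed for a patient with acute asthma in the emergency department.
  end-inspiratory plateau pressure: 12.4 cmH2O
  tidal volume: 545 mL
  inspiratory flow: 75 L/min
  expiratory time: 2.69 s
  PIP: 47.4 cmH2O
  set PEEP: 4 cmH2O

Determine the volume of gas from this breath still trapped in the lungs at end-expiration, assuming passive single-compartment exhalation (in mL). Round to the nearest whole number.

Flow: 75 L/min ÷ 60 = 1.25 L/s.
R = (PIP − Pplat)/V̇ = (47.4 − 12.4) / 1.25 = 35.0/1.25 = 28.0 cmH2O·s/L.
C = Vt/(Pplat − PEEP) = 545.0 / (12.4 − 4) = 545.0/8.4 = 64.881 mL/cmH2O.
τ = R × C = 28.0 × 0.06488 L/cmH2O = 1.817 s.
Fraction remaining = e^(−Te/τ) = e^(−2.69/1.817) = 0.2275.
Trapped volume = 545.0 × 0.2275 = 123.99 mL.

124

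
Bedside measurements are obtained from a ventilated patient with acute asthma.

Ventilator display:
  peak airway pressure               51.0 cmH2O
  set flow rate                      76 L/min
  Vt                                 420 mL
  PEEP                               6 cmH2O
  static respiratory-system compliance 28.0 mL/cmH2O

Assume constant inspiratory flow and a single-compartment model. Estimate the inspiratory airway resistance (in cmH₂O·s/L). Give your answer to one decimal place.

Flow: 76 L/min ÷ 60 = 1.2667 L/s.
Equation of motion (constant flow): PIP = Vt/C + R·V̇ + PEEP.
R·V̇ = PIP − Vt/C − PEEP = 51.0 − 420/28.0 − 6 = 51.0 − 15.0 − 6 = 30.0 cmH2O.
R = 30.0 / 1.2667 = 23.684 cmH2O·s/L.

23.7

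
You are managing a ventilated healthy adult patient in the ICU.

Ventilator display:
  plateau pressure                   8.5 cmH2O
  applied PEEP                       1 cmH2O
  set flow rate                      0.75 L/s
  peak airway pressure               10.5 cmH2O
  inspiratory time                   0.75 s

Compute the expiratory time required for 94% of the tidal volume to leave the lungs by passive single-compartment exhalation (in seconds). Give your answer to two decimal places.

Vt = flow × Ti = 0.75 L/s × 0.75 s × 1000 mL/L = 562.5 mL.
R = (PIP − Pplat)/V̇ = (10.5 − 8.5) / 0.75 = 2.0/0.75 = 2.667 cmH2O·s/L.
C = Vt/(Pplat − PEEP) = 562.5 / (8.5 − 1) = 562.5/7.5 = 75.0 mL/cmH2O.
τ = R × C = 2.667 × 0.075 L/cmH2O = 0.2 s.
t = −τ·ln(1 − 0.94) = −0.2·ln(0.06) = 0.5627 s.

0.56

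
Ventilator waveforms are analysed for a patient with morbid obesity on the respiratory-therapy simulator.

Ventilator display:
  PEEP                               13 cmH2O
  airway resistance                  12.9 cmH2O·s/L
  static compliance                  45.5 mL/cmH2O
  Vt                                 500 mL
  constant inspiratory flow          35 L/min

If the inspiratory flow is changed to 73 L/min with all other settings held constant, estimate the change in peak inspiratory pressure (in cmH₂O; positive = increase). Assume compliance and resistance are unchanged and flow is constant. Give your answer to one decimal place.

8.2

Flow: 35 L/min ÷ 60 = 0.5833 L/s.
New flow: 73 L/min ÷ 60 = 1.2167 L/s.
PIP = Vt/C + R·V̇ + PEEP (constant-flow equation of motion).
Only the resistive term changes: ΔPIP = R × ΔV̇ = 12.9 × (1.2167 − 0.5833) = 12.9 × 0.6334 = 8.171 cmH2O.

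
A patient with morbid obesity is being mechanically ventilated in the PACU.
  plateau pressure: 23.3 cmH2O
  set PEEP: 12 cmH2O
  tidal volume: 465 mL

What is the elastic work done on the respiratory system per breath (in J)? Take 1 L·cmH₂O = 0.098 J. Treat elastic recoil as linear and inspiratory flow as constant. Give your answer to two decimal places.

Elastic work ≈ ½ × (Pplat − PEEP) × Vt = 0.5 × (23.3 − 12) × 0.465 L = 0.5 × 11.3 × 0.465 = 2.627 L·cmH2O.
× 0.098 J/(L·cmH2O) → 0.2574 J.

0.26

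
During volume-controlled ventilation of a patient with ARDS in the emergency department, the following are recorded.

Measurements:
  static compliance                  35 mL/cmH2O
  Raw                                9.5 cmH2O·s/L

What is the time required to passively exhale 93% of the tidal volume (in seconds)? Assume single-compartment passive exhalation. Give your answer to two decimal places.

0.88

τ = R × C = 9.5 × 35 mL/cmH2O = 9.5 × 0.035 L/cmH2O = 0.3325 s.
Exhaled fraction f = 1 − e^(−t/τ) → t = −τ·ln(1 − f) = −0.3325·ln(0.07) = 0.8842 s.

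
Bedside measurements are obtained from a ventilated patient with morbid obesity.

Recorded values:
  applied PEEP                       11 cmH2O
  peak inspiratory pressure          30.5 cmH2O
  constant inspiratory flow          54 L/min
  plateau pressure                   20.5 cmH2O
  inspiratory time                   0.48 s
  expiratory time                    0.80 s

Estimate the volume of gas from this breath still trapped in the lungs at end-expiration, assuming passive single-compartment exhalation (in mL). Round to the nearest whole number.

Flow: 54 L/min ÷ 60 = 0.9 L/s.
Vt = flow × Ti = 0.9 L/s × 0.48 s × 1000 mL/L = 432.0 mL.
R = (PIP − Pplat)/V̇ = (30.5 − 20.5) / 0.9 = 10.0/0.9 = 11.111 cmH2O·s/L.
C = Vt/(Pplat − PEEP) = 432.0 / (20.5 − 11) = 432.0/9.5 = 45.474 mL/cmH2O.
τ = R × C = 11.111 × 0.04547 L/cmH2O = 0.5052 s.
Fraction remaining = e^(−Te/τ) = e^(−0.80/0.5052) = 0.2052.
Trapped volume = 432.0 × 0.2052 = 88.646 mL.

89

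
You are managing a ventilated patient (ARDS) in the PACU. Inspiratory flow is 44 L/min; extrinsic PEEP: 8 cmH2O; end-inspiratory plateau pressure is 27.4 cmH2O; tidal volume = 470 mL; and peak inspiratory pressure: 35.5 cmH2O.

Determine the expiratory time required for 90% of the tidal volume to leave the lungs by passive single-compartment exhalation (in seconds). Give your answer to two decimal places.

Flow: 44 L/min ÷ 60 = 0.7333 L/s.
R = (PIP − Pplat)/V̇ = (35.5 − 27.4) / 0.7333 = 8.1/0.7333 = 11.046 cmH2O·s/L.
C = Vt/(Pplat − PEEP) = 470.0 / (27.4 − 8) = 470.0/19.4 = 24.227 mL/cmH2O.
τ = R × C = 11.046 × 0.02423 L/cmH2O = 0.2676 s.
t = −τ·ln(1 − 0.90) = −0.2676·ln(0.1) = 0.6162 s.

0.62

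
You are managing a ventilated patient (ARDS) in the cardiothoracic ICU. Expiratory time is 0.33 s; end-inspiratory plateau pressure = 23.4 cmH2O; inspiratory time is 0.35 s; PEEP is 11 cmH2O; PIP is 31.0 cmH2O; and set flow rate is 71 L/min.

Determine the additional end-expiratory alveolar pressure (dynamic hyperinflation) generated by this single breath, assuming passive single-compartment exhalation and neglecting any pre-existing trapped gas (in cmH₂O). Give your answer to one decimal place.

Flow: 71 L/min ÷ 60 = 1.1833 L/s.
Vt = flow × Ti = 1.1833 L/s × 0.35 s × 1000 mL/L = 414.16 mL.
R = (PIP − Pplat)/V̇ = (31.0 − 23.4) / 1.1833 = 7.6/1.1833 = 6.423 cmH2O·s/L.
C = Vt/(Pplat − PEEP) = 414.16 / (23.4 − 11) = 414.16/12.4 = 33.4 mL/cmH2O.
τ = R × C = 6.423 × 0.0334 L/cmH2O = 0.2145 s.
Fraction remaining = e^(−Te/τ) = e^(−0.33/0.2145) = 0.2147; trapped volume = 414.16 × 0.2147 = 88.92 mL.
Additional alveolar pressure from trapping ≈ V_trapped / C = 88.92 / 33.4 = 2.662 cmH2O.

2.7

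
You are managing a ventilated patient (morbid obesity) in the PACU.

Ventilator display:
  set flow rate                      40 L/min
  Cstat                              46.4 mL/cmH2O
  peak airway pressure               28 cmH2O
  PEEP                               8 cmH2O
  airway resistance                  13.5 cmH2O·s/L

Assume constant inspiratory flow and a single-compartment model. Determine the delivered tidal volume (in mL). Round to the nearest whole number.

Flow: 40 L/min ÷ 60 = 0.6667 L/s.
Equation of motion (constant flow): PIP = Vt/C + R·V̇ + PEEP.
Vt/C = PIP − R·V̇ − PEEP = 28 − 9.0 − 8 = 11.0 cmH2O.
Vt = C × 11.0 = 46.4 × 11.0 = 510.4 mL.

510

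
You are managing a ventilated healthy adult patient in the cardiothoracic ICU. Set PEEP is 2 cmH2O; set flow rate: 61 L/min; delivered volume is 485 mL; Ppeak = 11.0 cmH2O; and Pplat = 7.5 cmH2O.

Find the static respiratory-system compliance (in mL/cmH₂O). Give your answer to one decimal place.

88.2

Cstat = Vt / (Pplat − PEEP) = 485 / (7.5 − 2) = 485 / 5.5 = 88.182 mL/cmH2O.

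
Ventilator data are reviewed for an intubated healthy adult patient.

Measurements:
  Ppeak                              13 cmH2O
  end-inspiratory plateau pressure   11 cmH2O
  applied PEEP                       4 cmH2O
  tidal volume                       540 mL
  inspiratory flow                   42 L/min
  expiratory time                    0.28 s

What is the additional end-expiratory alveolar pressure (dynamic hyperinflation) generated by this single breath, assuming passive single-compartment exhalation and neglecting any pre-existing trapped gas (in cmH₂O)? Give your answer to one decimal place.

Flow: 42 L/min ÷ 60 = 0.7 L/s.
R = (PIP − Pplat)/V̇ = (13 − 11) / 0.7 = 2.0/0.7 = 2.857 cmH2O·s/L.
C = Vt/(Pplat − PEEP) = 540.0 / (11 − 4) = 540.0/7.0 = 77.143 mL/cmH2O.
τ = R × C = 2.857 × 0.07714 L/cmH2O = 0.2204 s.
Fraction remaining = e^(−Te/τ) = e^(−0.28/0.2204) = 0.2807; trapped volume = 540.0 × 0.2807 = 151.58 mL.
Additional alveolar pressure from trapping ≈ V_trapped / C = 151.58 / 77.143 = 1.965 cmH2O.

2.0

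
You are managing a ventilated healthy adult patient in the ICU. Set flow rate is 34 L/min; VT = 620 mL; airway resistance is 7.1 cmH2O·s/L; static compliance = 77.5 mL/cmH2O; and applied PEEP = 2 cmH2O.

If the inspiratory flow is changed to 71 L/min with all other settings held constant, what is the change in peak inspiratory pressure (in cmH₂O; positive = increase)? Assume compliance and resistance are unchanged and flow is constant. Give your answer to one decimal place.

4.4

Flow: 34 L/min ÷ 60 = 0.5667 L/s.
New flow: 71 L/min ÷ 60 = 1.1833 L/s.
PIP = Vt/C + R·V̇ + PEEP (constant-flow equation of motion).
Only the resistive term changes: ΔPIP = R × ΔV̇ = 7.1 × (1.1833 − 0.5667) = 7.1 × 0.6166 = 4.378 cmH2O.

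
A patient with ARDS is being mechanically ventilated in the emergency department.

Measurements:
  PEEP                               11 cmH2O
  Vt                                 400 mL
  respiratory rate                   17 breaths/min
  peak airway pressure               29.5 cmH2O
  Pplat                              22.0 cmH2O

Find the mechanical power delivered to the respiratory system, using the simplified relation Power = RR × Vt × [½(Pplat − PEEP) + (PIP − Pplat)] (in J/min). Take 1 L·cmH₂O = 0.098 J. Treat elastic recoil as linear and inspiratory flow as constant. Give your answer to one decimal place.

8.7

Per-breath work = Vt × [½(Pplat−PEEP) + (PIP−Pplat)] = 0.400 × [0.5×11.0 + 7.5] = 0.400 × 13.0 = 5.2 L·cmH2O.
Power = 17 × 5.2 = 88.4 L·cmH2O/min.
× 0.098 J/(L·cmH2O) → 8.663 J/min.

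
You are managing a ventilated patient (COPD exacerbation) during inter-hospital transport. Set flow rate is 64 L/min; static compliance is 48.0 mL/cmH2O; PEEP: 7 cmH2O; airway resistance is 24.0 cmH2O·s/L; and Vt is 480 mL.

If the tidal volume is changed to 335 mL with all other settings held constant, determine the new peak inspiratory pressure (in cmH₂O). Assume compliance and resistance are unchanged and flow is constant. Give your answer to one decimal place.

39.6

Flow: 64 L/min ÷ 60 = 1.0667 L/s.
PIP = Vt/C + R·V̇ + PEEP (constant-flow equation of motion).
Only the elastic term changes: ΔPIP = ΔVt / C = (335 − 480) / 48.0 = -3.021 cmH2O.
Original PIP = 480/48.0 + 24.0×1.0667 + 7 = 42.601 cmH2O; new PIP = 42.601 + (-3.021) = 39.58 cmH2O.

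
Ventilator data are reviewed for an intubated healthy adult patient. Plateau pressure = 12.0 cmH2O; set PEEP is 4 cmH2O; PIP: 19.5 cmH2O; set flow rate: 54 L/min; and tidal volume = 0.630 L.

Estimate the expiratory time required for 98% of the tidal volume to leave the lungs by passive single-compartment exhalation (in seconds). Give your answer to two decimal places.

Flow: 54 L/min ÷ 60 = 0.9 L/s.
R = (PIP − Pplat)/V̇ = (19.5 − 12.0) / 0.9 = 7.5/0.9 = 8.333 cmH2O·s/L.
C = Vt/(Pplat − PEEP) = 630.0 / (12.0 − 4) = 630.0/8.0 = 78.75 mL/cmH2O.
τ = R × C = 8.333 × 0.07875 L/cmH2O = 0.6562 s.
t = −τ·ln(1 − 0.98) = −0.6562·ln(0.02) = 2.567 s.

2.57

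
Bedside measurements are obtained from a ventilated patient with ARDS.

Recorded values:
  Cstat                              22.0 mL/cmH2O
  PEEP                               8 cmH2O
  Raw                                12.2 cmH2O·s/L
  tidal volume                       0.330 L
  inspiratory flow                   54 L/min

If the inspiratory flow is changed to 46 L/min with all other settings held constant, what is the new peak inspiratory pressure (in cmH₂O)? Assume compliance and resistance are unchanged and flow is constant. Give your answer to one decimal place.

32.4

Flow: 54 L/min ÷ 60 = 0.9 L/s.
New flow: 46 L/min ÷ 60 = 0.7667 L/s.
PIP = Vt/C + R·V̇ + PEEP (constant-flow equation of motion).
Only the resistive term changes: ΔPIP = R × ΔV̇ = 12.2 × (0.7667 − 0.9) = 12.2 × -0.1333 = -1.626 cmH2O.
Original PIP = 330/22.0 + 12.2×0.9 + 8 = 33.98 cmH2O; new PIP = 33.98 + (-1.626) = 32.354 cmH2O.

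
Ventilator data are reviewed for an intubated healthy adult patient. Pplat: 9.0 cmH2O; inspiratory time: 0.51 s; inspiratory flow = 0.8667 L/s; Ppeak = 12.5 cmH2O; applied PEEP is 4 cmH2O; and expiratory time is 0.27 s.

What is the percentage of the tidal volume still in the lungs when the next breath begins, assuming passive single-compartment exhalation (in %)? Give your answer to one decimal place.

46.9

Vt = flow × Ti = 0.8667 L/s × 0.51 s × 1000 mL/L = 442.02 mL.
R = (PIP − Pplat)/V̇ = (12.5 − 9.0) / 0.8667 = 3.5/0.8667 = 4.038 cmH2O·s/L.
C = Vt/(Pplat − PEEP) = 442.02 / (9.0 − 4) = 442.02/5.0 = 88.404 mL/cmH2O.
τ = R × C = 4.038 × 0.0884 L/cmH2O = 0.357 s.
Fraction remaining at end-expiration = e^(−Te/τ) = e^(−0.27/0.357) = 0.4694 → 46.94%.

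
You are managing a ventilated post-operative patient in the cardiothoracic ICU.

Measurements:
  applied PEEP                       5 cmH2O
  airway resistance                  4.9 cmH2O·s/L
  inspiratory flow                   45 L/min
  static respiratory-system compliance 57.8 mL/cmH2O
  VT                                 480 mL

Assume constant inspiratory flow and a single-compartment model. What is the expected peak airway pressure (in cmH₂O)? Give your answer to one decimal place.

Flow: 45 L/min ÷ 60 = 0.75 L/s.
Equation of motion (constant flow): PIP = Vt/C + R·V̇ + PEEP.
PIP = 480/57.8 + 4.9×0.75 + 5 = 8.304 + 3.675 + 5 = 16.979 cmH2O.

17.0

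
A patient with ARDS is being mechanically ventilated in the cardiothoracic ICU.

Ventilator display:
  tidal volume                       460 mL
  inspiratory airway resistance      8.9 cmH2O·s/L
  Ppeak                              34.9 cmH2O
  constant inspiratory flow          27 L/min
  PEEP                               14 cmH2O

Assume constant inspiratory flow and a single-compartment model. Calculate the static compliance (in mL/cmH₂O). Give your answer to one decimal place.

Flow: 27 L/min ÷ 60 = 0.45 L/s.
Equation of motion (constant flow): PIP = Vt/C + R·V̇ + PEEP.
Vt/C = PIP − R·V̇ − PEEP = 34.9 − 8.9×0.45 − 14 = 34.9 − 4.005 − 14 = 16.895 cmH2O.
C = Vt / 16.895 = 460 / 16.895 = 27.227 mL/cmH2O.

27.2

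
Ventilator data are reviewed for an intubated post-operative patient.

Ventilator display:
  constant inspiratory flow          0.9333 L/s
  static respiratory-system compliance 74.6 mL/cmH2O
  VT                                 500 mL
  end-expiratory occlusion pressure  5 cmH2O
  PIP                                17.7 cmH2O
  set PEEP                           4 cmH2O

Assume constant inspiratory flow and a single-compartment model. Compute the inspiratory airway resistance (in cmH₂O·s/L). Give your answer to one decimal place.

Total PEEP = 5 cmH2O (set 4 + intrinsic 1); this is the baseline alveolar pressure.
Equation of motion (constant flow): PIP = Vt/C + R·V̇ + PEEP.
R·V̇ = PIP − Vt/C − PEEP = 17.7 − 500/74.6 − 5 = 17.7 − 6.702 − 5 = 5.998 cmH2O.
R = 5.998 / 0.9333 = 6.427 cmH2O·s/L.

6.4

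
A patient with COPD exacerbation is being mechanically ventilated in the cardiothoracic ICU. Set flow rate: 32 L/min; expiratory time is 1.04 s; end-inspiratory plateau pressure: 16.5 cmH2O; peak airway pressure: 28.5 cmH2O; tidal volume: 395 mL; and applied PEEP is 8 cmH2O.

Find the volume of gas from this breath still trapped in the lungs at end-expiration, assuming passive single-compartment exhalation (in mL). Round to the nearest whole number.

146

Flow: 32 L/min ÷ 60 = 0.5333 L/s.
R = (PIP − Pplat)/V̇ = (28.5 − 16.5) / 0.5333 = 12.0/0.5333 = 22.501 cmH2O·s/L.
C = Vt/(Pplat − PEEP) = 395.0 / (16.5 − 8) = 395.0/8.5 = 46.471 mL/cmH2O.
τ = R × C = 22.501 × 0.04647 L/cmH2O = 1.046 s.
Fraction remaining = e^(−Te/τ) = e^(−1.04/1.046) = 0.37.
Trapped volume = 395.0 × 0.37 = 146.15 mL.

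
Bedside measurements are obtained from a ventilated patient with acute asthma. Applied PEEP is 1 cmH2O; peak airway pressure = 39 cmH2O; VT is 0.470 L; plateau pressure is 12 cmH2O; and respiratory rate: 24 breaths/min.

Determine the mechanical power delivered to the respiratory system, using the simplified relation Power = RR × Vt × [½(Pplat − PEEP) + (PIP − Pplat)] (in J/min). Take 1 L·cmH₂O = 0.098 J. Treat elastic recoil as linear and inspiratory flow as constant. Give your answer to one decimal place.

Per-breath work = Vt × [½(Pplat−PEEP) + (PIP−Pplat)] = 0.470 × [0.5×11.0 + 27.0] = 0.470 × 32.5 = 15.275 L·cmH2O.
Power = 24 × 15.275 = 366.6 L·cmH2O/min.
× 0.098 J/(L·cmH2O) → 35.927 J/min.

35.9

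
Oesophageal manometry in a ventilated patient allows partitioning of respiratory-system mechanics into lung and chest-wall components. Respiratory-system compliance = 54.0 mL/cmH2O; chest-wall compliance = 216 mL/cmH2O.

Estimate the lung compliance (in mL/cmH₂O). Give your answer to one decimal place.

1/CL = 1/Crs − 1/Ccw.
1/CL = 1/54.0 − 1/216 = 0.01389.
CL = 71.994 mL/cmH2O.

72.0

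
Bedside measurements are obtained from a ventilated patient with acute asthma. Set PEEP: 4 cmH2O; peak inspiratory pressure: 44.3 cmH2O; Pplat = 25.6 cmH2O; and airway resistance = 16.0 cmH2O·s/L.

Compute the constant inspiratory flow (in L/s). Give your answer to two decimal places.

flow = (PIP − Pplat) / Raw = 18.7 / 16.0 = 1.169 L/s.

1.17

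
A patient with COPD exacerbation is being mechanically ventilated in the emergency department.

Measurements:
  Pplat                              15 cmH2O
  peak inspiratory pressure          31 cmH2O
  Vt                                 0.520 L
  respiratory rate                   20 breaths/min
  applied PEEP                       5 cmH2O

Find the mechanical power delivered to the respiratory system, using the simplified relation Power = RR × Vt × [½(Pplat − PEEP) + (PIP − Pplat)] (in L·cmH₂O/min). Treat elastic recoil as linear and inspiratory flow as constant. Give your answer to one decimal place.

218.4

Per-breath work = Vt × [½(Pplat−PEEP) + (PIP−Pplat)] = 0.520 × [0.5×10.0 + 16.0] = 0.520 × 21.0 = 10.92 L·cmH2O.
Power = 20 × 10.92 = 218.4 L·cmH2O/min.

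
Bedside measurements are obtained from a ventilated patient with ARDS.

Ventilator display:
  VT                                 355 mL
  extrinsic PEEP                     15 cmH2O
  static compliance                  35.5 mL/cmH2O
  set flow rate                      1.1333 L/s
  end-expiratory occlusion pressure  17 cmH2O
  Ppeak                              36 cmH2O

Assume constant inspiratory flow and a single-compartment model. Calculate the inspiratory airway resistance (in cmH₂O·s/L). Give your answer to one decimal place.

Total PEEP = 17 cmH2O (set 15 + intrinsic 2); this is the baseline alveolar pressure.
Equation of motion (constant flow): PIP = Vt/C + R·V̇ + PEEP.
R·V̇ = PIP − Vt/C − PEEP = 36 − 355/35.5 − 17 = 36 − 10.0 − 17 = 9.0 cmH2O.
R = 9.0 / 1.1333 = 7.941 cmH2O·s/L.

7.9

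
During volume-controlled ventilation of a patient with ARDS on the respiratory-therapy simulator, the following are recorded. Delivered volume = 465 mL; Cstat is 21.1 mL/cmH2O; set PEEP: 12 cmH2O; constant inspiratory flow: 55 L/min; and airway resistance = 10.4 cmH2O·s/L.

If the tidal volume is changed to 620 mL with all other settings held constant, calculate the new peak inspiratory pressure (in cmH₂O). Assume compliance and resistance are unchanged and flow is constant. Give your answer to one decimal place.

50.9

Flow: 55 L/min ÷ 60 = 0.9167 L/s.
PIP = Vt/C + R·V̇ + PEEP (constant-flow equation of motion).
Only the elastic term changes: ΔPIP = ΔVt / C = (620 − 465) / 21.1 = 7.346 cmH2O.
Original PIP = 465/21.1 + 10.4×0.9167 + 12 = 43.572 cmH2O; new PIP = 43.572 + (7.346) = 50.918 cmH2O.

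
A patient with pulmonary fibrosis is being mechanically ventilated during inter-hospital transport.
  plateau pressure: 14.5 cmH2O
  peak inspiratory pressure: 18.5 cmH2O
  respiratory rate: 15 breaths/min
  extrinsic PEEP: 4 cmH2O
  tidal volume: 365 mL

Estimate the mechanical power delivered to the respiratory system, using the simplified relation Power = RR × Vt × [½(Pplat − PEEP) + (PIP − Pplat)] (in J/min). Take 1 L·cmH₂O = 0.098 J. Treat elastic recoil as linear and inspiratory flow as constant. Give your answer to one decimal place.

Per-breath work = Vt × [½(Pplat−PEEP) + (PIP−Pplat)] = 0.365 × [0.5×10.5 + 4.0] = 0.365 × 9.25 = 3.376 L·cmH2O.
Power = 15 × 3.376 = 50.64 L·cmH2O/min.
× 0.098 J/(L·cmH2O) → 4.963 J/min.

5.0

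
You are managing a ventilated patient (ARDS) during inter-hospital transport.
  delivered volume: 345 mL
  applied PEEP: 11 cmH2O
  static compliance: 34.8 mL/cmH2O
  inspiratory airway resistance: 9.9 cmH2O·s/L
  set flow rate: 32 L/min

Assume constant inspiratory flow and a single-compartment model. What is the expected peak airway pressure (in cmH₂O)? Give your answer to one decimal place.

26.2

Flow: 32 L/min ÷ 60 = 0.5333 L/s.
Equation of motion (constant flow): PIP = Vt/C + R·V̇ + PEEP.
PIP = 345/34.8 + 9.9×0.5333 + 11 = 9.914 + 5.28 + 11 = 26.194 cmH2O.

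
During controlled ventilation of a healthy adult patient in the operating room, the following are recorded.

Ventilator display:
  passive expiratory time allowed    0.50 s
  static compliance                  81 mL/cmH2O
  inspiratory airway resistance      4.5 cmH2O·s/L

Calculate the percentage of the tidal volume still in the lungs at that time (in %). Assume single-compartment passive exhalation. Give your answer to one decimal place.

25.4

τ = R × C = 4.5 × 81 mL/cmH2O = 4.5 × 0.081 L/cmH2O = 0.3645 s.
Passive exhalation: V(t)/V₀ = e^(−t/τ) = e^(−0.50/0.3645) = 0.2537.
Fraction remaining = 0.2537 → 25.37%.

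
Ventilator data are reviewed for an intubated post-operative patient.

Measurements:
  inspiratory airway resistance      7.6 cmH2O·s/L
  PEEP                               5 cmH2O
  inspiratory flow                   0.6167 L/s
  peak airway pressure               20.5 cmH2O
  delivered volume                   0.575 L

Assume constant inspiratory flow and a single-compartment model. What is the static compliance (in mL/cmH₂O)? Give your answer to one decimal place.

Equation of motion (constant flow): PIP = Vt/C + R·V̇ + PEEP.
Vt/C = PIP − R·V̇ − PEEP = 20.5 − 7.6×0.6167 − 5 = 20.5 − 4.687 − 5 = 10.813 cmH2O.
C = Vt / 10.813 = 575 / 10.813 = 53.177 mL/cmH2O.

53.2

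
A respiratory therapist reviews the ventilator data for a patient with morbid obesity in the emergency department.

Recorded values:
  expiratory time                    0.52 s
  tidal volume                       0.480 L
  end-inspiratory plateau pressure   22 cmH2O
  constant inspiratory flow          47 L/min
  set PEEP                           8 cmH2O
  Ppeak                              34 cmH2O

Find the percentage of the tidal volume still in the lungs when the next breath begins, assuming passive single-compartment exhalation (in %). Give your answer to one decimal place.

Flow: 47 L/min ÷ 60 = 0.7833 L/s.
R = (PIP − Pplat)/V̇ = (34 − 22) / 0.7833 = 12.0/0.7833 = 15.32 cmH2O·s/L.
C = Vt/(Pplat − PEEP) = 480.0 / (22 − 8) = 480.0/14.0 = 34.286 mL/cmH2O.
τ = R × C = 15.32 × 0.03429 L/cmH2O = 0.5253 s.
Fraction remaining at end-expiration = e^(−Te/τ) = e^(−0.52/0.5253) = 0.3716 → 37.16%.

37.2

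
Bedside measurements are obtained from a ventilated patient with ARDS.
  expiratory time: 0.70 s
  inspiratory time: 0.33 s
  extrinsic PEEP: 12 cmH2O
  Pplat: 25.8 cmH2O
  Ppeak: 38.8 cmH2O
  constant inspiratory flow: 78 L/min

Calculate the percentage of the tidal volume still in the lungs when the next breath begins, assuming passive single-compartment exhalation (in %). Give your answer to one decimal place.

10.5

Flow: 78 L/min ÷ 60 = 1.3 L/s.
Vt = flow × Ti = 1.3 L/s × 0.33 s × 1000 mL/L = 429.0 mL.
R = (PIP − Pplat)/V̇ = (38.8 − 25.8) / 1.3 = 13.0/1.3 = 10.0 cmH2O·s/L.
C = Vt/(Pplat − PEEP) = 429.0 / (25.8 − 12) = 429.0/13.8 = 31.087 mL/cmH2O.
τ = R × C = 10.0 × 0.03109 L/cmH2O = 0.3109 s.
Fraction remaining at end-expiration = e^(−Te/τ) = e^(−0.70/0.3109) = 0.1052 → 10.52%.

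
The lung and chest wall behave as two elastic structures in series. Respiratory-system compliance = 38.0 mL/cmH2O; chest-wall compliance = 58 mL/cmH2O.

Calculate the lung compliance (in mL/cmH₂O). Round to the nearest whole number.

1/CL = 1/Crs − 1/Ccw.
1/CL = 1/38.0 − 1/58 = 0.009074.
CL = 110.2 mL/cmH2O.

110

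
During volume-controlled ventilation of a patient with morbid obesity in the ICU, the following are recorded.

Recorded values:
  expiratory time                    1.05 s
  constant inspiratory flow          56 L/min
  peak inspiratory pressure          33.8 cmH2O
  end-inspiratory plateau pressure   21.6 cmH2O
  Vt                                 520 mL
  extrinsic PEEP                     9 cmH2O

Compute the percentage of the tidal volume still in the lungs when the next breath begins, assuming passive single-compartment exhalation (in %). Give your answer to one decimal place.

14.3

Flow: 56 L/min ÷ 60 = 0.9333 L/s.
R = (PIP − Pplat)/V̇ = (33.8 − 21.6) / 0.9333 = 12.2/0.9333 = 13.072 cmH2O·s/L.
C = Vt/(Pplat − PEEP) = 520.0 / (21.6 − 9) = 520.0/12.6 = 41.27 mL/cmH2O.
τ = R × C = 13.072 × 0.04127 L/cmH2O = 0.5395 s.
Fraction remaining at end-expiration = e^(−Te/τ) = e^(−1.05/0.5395) = 0.1428 → 14.28%.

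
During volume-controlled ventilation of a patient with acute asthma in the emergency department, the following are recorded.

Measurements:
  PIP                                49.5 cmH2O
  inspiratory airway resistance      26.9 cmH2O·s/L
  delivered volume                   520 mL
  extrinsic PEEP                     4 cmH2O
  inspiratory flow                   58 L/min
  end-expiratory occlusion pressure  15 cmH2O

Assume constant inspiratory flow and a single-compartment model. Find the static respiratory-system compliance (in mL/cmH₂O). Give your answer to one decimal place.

Flow: 58 L/min ÷ 60 = 0.9667 L/s.
Total PEEP = 15 cmH2O (set 4 + intrinsic 11); this is the baseline alveolar pressure.
Equation of motion (constant flow): PIP = Vt/C + R·V̇ + PEEP.
Vt/C = PIP − R·V̇ − PEEP = 49.5 − 26.9×0.9667 − 15 = 49.5 − 26.004 − 15 = 8.496 cmH2O.
C = Vt / 8.496 = 520 / 8.496 = 61.205 mL/cmH2O.

61.2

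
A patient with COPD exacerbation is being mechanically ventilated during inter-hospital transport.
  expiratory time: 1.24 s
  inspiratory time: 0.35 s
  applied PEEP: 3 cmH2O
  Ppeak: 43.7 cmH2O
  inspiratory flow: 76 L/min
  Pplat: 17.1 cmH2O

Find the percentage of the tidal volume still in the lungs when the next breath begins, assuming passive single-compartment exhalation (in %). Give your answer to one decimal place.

Flow: 76 L/min ÷ 60 = 1.2667 L/s.
Vt = flow × Ti = 1.2667 L/s × 0.35 s × 1000 mL/L = 443.35 mL.
R = (PIP − Pplat)/V̇ = (43.7 − 17.1) / 1.2667 = 26.6/1.2667 = 20.999 cmH2O·s/L.
C = Vt/(Pplat − PEEP) = 443.35 / (17.1 − 3) = 443.35/14.1 = 31.443 mL/cmH2O.
τ = R × C = 20.999 × 0.03144 L/cmH2O = 0.6602 s.
Fraction remaining at end-expiration = e^(−Te/τ) = e^(−1.24/0.6602) = 0.1529 → 15.29%.

15.3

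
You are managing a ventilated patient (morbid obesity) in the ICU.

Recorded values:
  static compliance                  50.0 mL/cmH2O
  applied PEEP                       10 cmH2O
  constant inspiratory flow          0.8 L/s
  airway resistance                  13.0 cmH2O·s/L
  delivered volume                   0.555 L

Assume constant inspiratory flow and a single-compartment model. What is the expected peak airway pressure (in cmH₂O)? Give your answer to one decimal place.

Equation of motion (constant flow): PIP = Vt/C + R·V̇ + PEEP.
PIP = 555/50.0 + 13.0×0.8 + 10 = 11.1 + 10.4 + 10 = 31.5 cmH2O.

31.5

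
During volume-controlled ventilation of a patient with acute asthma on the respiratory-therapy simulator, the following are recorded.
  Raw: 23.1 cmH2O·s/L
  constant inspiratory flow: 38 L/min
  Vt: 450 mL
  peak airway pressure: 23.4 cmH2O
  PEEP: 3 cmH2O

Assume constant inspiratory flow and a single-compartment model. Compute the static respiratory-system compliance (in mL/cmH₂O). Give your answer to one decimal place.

78.0

Flow: 38 L/min ÷ 60 = 0.6333 L/s.
Equation of motion (constant flow): PIP = Vt/C + R·V̇ + PEEP.
Vt/C = PIP − R·V̇ − PEEP = 23.4 − 23.1×0.6333 − 3 = 23.4 − 14.629 − 3 = 5.771 cmH2O.
C = Vt / 5.771 = 450 / 5.771 = 77.976 mL/cmH2O.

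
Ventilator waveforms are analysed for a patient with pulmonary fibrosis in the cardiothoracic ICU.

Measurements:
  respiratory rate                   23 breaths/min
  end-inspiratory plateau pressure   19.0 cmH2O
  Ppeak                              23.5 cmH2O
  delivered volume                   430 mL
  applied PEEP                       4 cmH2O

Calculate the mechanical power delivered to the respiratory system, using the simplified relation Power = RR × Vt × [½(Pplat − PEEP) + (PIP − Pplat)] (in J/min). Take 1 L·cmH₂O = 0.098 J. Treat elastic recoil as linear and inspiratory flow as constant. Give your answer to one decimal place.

Per-breath work = Vt × [½(Pplat−PEEP) + (PIP−Pplat)] = 0.430 × [0.5×15.0 + 4.5] = 0.430 × 12.0 = 5.16 L·cmH2O.
Power = 23 × 5.16 = 118.68 L·cmH2O/min.
× 0.098 J/(L·cmH2O) → 11.631 J/min.

11.6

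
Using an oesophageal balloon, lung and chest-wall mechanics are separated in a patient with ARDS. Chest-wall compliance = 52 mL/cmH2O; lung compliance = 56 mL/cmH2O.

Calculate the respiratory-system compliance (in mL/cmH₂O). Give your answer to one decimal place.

27.0

Lung and chest wall are elastances in series: 1/Crs = 1/CL + 1/Ccw.
1/Crs = 1/56 + 1/52 = 0.03709.
Crs = 26.961 mL/cmH2O.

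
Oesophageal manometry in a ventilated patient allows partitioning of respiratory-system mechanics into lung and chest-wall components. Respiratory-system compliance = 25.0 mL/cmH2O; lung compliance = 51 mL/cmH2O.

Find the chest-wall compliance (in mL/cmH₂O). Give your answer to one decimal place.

49.0

1/Ccw = 1/Crs − 1/CL.
1/Ccw = 1/25.0 − 1/51 = 0.02039.
Ccw = 49.044 mL/cmH2O.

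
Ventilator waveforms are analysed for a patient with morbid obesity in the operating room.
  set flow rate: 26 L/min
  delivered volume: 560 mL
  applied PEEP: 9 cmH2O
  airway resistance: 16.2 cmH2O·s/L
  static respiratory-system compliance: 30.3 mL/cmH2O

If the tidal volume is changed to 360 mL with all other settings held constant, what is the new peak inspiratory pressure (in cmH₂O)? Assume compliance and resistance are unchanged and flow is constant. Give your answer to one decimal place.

Flow: 26 L/min ÷ 60 = 0.4333 L/s.
PIP = Vt/C + R·V̇ + PEEP (constant-flow equation of motion).
Only the elastic term changes: ΔPIP = ΔVt / C = (360 − 560) / 30.3 = -6.601 cmH2O.
Original PIP = 560/30.3 + 16.2×0.4333 + 9 = 34.501 cmH2O; new PIP = 34.501 + (-6.601) = 27.9 cmH2O.

27.9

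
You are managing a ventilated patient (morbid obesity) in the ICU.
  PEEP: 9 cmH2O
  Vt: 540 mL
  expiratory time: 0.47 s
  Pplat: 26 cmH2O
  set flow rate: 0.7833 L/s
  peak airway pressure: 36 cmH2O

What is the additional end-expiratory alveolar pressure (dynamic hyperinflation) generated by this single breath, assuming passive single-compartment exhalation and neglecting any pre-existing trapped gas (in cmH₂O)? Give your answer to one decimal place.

R = (PIP − Pplat)/V̇ = (36 − 26) / 0.7833 = 10.0/0.7833 = 12.767 cmH2O·s/L.
C = Vt/(Pplat − PEEP) = 540.0 / (26 − 9) = 540.0/17.0 = 31.765 mL/cmH2O.
τ = R × C = 12.767 × 0.03177 L/cmH2O = 0.4056 s.
Fraction remaining = e^(−Te/τ) = e^(−0.47/0.4056) = 0.3139; trapped volume = 540.0 × 0.3139 = 169.51 mL.
Additional alveolar pressure from trapping ≈ V_trapped / C = 169.51 / 31.765 = 5.336 cmH2O.

5.3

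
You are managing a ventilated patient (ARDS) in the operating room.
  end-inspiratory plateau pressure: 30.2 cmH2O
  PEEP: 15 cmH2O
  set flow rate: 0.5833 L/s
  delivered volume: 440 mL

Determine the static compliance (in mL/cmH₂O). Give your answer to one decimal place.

Cstat = Vt / (Pplat − PEEP) = 440 / (30.2 − 15) = 440 / 15.2 = 28.947 mL/cmH2O.

28.9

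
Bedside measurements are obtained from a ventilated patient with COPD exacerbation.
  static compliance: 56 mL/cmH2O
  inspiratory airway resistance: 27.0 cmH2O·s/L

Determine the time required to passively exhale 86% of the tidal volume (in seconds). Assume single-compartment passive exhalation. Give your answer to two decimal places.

2.97

τ = R × C = 27.0 × 56 mL/cmH2O = 27.0 × 0.056 L/cmH2O = 1.512 s.
Exhaled fraction f = 1 − e^(−t/τ) → t = −τ·ln(1 − f) = −1.512·ln(0.14) = 2.973 s.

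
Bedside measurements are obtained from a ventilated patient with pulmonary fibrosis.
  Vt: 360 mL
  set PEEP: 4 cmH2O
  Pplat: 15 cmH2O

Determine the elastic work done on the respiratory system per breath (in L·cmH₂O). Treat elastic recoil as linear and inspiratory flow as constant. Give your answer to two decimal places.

Elastic work ≈ ½ × (Pplat − PEEP) × Vt = 0.5 × (15 − 4) × 0.360 L = 0.5 × 11.0 × 0.360 = 1.98 L·cmH2O.

1.98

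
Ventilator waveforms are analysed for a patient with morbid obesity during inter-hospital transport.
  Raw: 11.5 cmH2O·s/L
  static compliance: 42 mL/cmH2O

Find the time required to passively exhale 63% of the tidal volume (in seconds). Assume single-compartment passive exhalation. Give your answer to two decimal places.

0.48

τ = R × C = 11.5 × 42 mL/cmH2O = 11.5 × 0.042 L/cmH2O = 0.483 s.
Exhaled fraction f = 1 − e^(−t/τ) → t = −τ·ln(1 − f) = −0.483·ln(0.37) = 0.4802 s.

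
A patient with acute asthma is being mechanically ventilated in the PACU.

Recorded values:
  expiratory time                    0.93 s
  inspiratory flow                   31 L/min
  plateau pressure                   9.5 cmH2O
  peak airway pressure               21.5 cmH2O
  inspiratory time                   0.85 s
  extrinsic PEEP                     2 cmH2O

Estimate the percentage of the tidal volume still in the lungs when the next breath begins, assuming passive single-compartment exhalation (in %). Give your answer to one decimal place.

Flow: 31 L/min ÷ 60 = 0.5167 L/s.
Vt = flow × Ti = 0.5167 L/s × 0.85 s × 1000 mL/L = 439.2 mL.
R = (PIP − Pplat)/V̇ = (21.5 − 9.5) / 0.5167 = 12.0/0.5167 = 23.224 cmH2O·s/L.
C = Vt/(Pplat − PEEP) = 439.2 / (9.5 − 2) = 439.2/7.5 = 58.56 mL/cmH2O.
τ = R × C = 23.224 × 0.05856 L/cmH2O = 1.36 s.
Fraction remaining at end-expiration = e^(−Te/τ) = e^(−0.93/1.36) = 0.5047 → 50.47%.

50.5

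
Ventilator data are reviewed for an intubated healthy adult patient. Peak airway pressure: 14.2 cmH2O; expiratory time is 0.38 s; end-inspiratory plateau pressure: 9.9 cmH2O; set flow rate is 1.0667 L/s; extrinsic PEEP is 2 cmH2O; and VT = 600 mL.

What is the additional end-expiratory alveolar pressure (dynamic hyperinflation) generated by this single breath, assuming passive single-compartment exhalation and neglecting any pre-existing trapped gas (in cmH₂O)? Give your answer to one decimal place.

2.3

R = (PIP − Pplat)/V̇ = (14.2 − 9.9) / 1.0667 = 4.3/1.0667 = 4.031 cmH2O·s/L.
C = Vt/(Pplat − PEEP) = 600.0 / (9.9 − 2) = 600.0/7.9 = 75.949 mL/cmH2O.
τ = R × C = 4.031 × 0.07595 L/cmH2O = 0.3062 s.
Fraction remaining = e^(−Te/τ) = e^(−0.38/0.3062) = 0.2891; trapped volume = 600.0 × 0.2891 = 173.46 mL.
Additional alveolar pressure from trapping ≈ V_trapped / C = 173.46 / 75.949 = 2.284 cmH2O.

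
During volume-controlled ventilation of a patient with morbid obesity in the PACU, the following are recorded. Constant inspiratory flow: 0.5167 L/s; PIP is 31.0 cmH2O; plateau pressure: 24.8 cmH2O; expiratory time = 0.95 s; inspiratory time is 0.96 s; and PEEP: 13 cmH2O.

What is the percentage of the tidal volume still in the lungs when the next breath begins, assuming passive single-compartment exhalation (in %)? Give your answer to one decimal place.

Vt = flow × Ti = 0.5167 L/s × 0.96 s × 1000 mL/L = 496.03 mL.
R = (PIP − Pplat)/V̇ = (31.0 − 24.8) / 0.5167 = 6.2/0.5167 = 11.999 cmH2O·s/L.
C = Vt/(Pplat − PEEP) = 496.03 / (24.8 − 13) = 496.03/11.8 = 42.036 mL/cmH2O.
τ = R × C = 11.999 × 0.04204 L/cmH2O = 0.5044 s.
Fraction remaining at end-expiration = e^(−Te/τ) = e^(−0.95/0.5044) = 0.1521 → 15.21%.

15.2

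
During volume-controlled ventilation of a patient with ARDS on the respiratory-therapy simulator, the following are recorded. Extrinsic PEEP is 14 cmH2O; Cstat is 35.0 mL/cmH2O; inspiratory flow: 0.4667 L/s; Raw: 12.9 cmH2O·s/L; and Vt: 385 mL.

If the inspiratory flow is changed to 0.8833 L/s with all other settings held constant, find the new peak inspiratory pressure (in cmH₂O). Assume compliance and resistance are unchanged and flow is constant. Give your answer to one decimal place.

PIP = Vt/C + R·V̇ + PEEP (constant-flow equation of motion).
Only the resistive term changes: ΔPIP = R × ΔV̇ = 12.9 × (0.8833 − 0.4667) = 12.9 × 0.4166 = 5.374 cmH2O.
Original PIP = 385/35.0 + 12.9×0.4667 + 14 = 31.02 cmH2O; new PIP = 31.02 + (5.374) = 36.394 cmH2O.

36.4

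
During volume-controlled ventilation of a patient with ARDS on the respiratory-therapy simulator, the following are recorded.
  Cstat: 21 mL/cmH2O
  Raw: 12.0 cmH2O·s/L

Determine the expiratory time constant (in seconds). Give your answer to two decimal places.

0.25

τ = R × C = 12.0 × 21 mL/cmH2O = 12.0 × 0.021 L/cmH2O = 0.252 s.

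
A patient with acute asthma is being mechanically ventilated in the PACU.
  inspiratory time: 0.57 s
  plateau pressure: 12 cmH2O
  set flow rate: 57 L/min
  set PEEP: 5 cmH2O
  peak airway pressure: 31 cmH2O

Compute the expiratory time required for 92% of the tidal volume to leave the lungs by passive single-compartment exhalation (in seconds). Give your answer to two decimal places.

3.91

Flow: 57 L/min ÷ 60 = 0.95 L/s.
Vt = flow × Ti = 0.95 L/s × 0.57 s × 1000 mL/L = 541.5 mL.
R = (PIP − Pplat)/V̇ = (31 − 12) / 0.95 = 19.0/0.95 = 20.0 cmH2O·s/L.
C = Vt/(Pplat − PEEP) = 541.5 / (12 − 5) = 541.5/7.0 = 77.357 mL/cmH2O.
τ = R × C = 20.0 × 0.07736 L/cmH2O = 1.547 s.
t = −τ·ln(1 − 0.92) = −1.547·ln(0.08) = 3.907 s.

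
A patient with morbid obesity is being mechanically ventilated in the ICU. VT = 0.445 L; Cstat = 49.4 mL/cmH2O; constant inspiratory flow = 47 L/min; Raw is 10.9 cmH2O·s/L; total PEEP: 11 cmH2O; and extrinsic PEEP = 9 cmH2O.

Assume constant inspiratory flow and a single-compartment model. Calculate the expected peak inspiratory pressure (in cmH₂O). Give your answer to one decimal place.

28.5

Flow: 47 L/min ÷ 60 = 0.7833 L/s.
Total PEEP = 11 cmH2O (set 9 + intrinsic 2); this is the baseline alveolar pressure.
Equation of motion (constant flow): PIP = Vt/C + R·V̇ + PEEP.
PIP = 445/49.4 + 10.9×0.7833 + 11 = 9.008 + 8.538 + 11 = 28.546 cmH2O.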